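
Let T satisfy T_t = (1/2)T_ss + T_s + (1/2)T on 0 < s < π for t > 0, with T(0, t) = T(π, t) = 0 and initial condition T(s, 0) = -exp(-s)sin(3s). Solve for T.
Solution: Substitute T = exp(-s)u, i.e. u = exp(s)T.
By the product rule, T_s = exp(-s)(u_s - u), T_ss = exp(-s)(u_ss - 2u_s + u), T_t = exp(-s)u_t.
Substituting into the PDE and dividing by exp(-s): u_t = (1/2)(u_ss - 2u_s + u) + (u_s - u) + (1/2)u.
The lower-order terms cancel, leaving the standard heat equation u_t = (1/2)u_ss.
Initial data for u: u(s,0) = exp(s)T(s,0) = -sin(3s). The boundary conditions carry over: u(0,t) = u(π,t) = 0.
Solve for u:
  Using separation of variables u = X(s)G(t):
  Eigenfunctions: sin(ns), n = 1, 2, 3, ...
  General solution: u(s, t) = Σ c_n sin(ns) exp(-n² t/2)
  Matching u(s,0) = -sin(3s) term by term: c_3=-1.
Hence u(s,t) = -exp(-9t/2)sin(3s).
Transform back: T(s,t) = exp(-s)u(s,t).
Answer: T(s, t) = -exp(-s)exp(-9t/2)sin(3s)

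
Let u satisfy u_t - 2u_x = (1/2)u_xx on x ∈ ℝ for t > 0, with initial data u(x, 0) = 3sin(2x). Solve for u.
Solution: Change to a moving frame: let η = x + 2t, σ = t and write u(x,t) = w(η,σ).
By the chain rule u_t = w_σ + 2w_η, u_x = w_η, u_xx = w_ηη.
Then u_t - 2u_x = w_σ: the advection term cancels and the PDE becomes the heat equation w_σ = (1/2)w_ηη on η ∈ ℝ.
Initial data: w(η,0) = u(η,0) = 3sin(2η).
On η ∈ ℝ each mode satisfies (sin(nη))″ = -n² sin(nη), so exp(-n²σ/2) sin(nη) solves the heat equation; by superposition w(η,σ) = Σ c_n exp(-n²σ/2) sin(nη).
Reading off the coefficients: c_2=3, so w(η,σ) = 3exp(-2σ)sin(2η).
Substituting back η = x + 2t, σ = t: u(x,t) = w(x + 2t, t).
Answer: u(x, t) = 3exp(-2t)sin(4t + 2x)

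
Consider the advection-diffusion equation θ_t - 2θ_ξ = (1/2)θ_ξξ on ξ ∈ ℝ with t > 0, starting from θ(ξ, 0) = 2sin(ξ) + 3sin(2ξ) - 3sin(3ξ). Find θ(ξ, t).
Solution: Moving frame: η = ξ + 2t, σ = t, θ = u(η,σ), so θ_t = u_σ + 2u_η and θ_ξξ = u_ηη.
Hence θ_t - 2θ_ξ = u_σ and the PDE becomes the heat equation u_σ = (1/2)u_ηη on η ∈ ℝ.
Initial data: u(η,0) = θ(η,0) = 2sin(η) + 3sin(2η) - 3sin(3η). Each mode sin(nη) decays as exp(-n²σ/2) on ℝ, so u(η,σ) = Σ c_n exp(-n²σ/2) sin(nη) with c_1=2, c_2=3, c_3=-3: u(η,σ) = 3exp(-2σ)sin(2η) + 2exp(-σ/2)sin(η) - 3exp(-9σ/2)sin(3η).
Substituting back: θ(ξ,t) = u(ξ + 2t, t).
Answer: θ(ξ, t) = 3exp(-2t)sin(4t + 2ξ) + 2exp(-t/2)sin(2t + ξ) - 3exp(-9t/2)sin(6t + 3ξ)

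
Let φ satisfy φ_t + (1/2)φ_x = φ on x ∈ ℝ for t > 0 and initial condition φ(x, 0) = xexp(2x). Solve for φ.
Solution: Substitute φ = exp(2x)u, i.e. u = exp(-2x)φ.
By the product rule, φ_x = exp(2x)(u_x + 2u), φ_t = exp(2x)u_t.
Substituting into the PDE and dividing by exp(2x): u_t + (1/2)(u_x + 2u) = u.
The lower-order terms cancel, leaving the standard advection equation u_t + (1/2)u_x = 0.
Initial data for u: u(x,0) = exp(-2x)φ(x,0) = x.
Solve for u:
  By method of characteristics (waves move right with speed 1/2):
  Along characteristics x - (1/2)t = const, u is constant, so u(x,t) = f(x - (1/2)t) with f = u(·, 0).
Hence u(x,t) = -(1/2)t + x.
Transform back: φ(x,t) = exp(2x)u(x,t).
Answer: φ(x, t) = -(1/2)texp(2x) + xexp(2x)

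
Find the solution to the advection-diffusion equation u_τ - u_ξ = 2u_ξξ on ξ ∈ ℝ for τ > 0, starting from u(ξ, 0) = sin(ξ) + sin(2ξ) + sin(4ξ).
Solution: Moving frame: η = ξ + τ, σ = τ, u = w(η,σ), so u_τ = w_σ + w_η and u_ξξ = w_ηη.
Hence u_τ - u_ξ = w_σ and the PDE becomes the heat equation w_σ = 2w_ηη on η ∈ ℝ.
Initial data: w(η,0) = u(η,0) = sin(η) + sin(2η) + sin(4η). Each mode sin(nη) decays as exp(-2n²σ) on ℝ, so w(η,σ) = Σ c_n exp(-2n²σ) sin(nη) with c_1=1, c_2=1, c_4=1: w(η,σ) = exp(-2σ)sin(η) + exp(-8σ)sin(2η) + exp(-32σ)sin(4η).
Substituting back: u(ξ,τ) = w(ξ + τ, τ).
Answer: u(ξ, τ) = exp(-2τ)sin(ξ + τ) + exp(-8τ)sin(2ξ + 2τ) + exp(-32τ)sin(4ξ + 4τ)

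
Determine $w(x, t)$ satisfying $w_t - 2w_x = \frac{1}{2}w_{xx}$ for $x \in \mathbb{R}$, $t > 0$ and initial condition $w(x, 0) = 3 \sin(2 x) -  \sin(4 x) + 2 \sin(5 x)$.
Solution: Moving frame: $\eta = x + 2t$, $\sigma = t$, $w = u(\eta,\sigma)$, so $w_t = u_{\sigma} + 2u_{\eta}$ and $w_{xx} = u_{\eta\eta}$.
Hence $w_t - 2w_x = u_{\sigma}$ and the PDE becomes the heat equation $u_{\sigma} = \frac{1}{2}u_{\eta\eta}$ on $\eta \in \mathbb{R}$.
Initial data: $u(\eta,0) = w(\eta,0) = 3 \sin(2 \eta) - \sin(4 \eta) + 2 \sin(5 \eta)$. Each mode $\sin(n\eta)$ decays as $e^{-n^2\sigma/2}$ on $\mathbb{R}$, so $u(\eta,\sigma) = \sum c_n e^{-n^2\sigma/2} \sin(n\eta)$ with $c_2=3, c_4=-1, c_5=2$: $u(\eta,\sigma) = 3 e^{-2 \sigma} \sin(2 \eta) - e^{-8 \sigma} \sin(4 \eta) + 2 e^{-25 \sigma/2} \sin(5 \eta)$.
Substituting back: $w(x,t) = u(x + 2t, t)$.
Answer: $w(x, t) = 3 e^{-2 t} \sin(4 t + 2 x) -  e^{-8 t} \sin(8 t + 4 x) + 2 e^{-25 t/2} \sin(10 t + 5 x)$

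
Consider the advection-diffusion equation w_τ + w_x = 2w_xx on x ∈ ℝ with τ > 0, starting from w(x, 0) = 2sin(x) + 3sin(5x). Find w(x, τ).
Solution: Change to a moving frame: let η = x - τ, σ = τ and write w(x,τ) = u(η,σ).
By the chain rule w_τ = u_σ - u_η, w_x = u_η, w_xx = u_ηη.
Then w_τ + w_x = u_σ: the advection term cancels and the PDE becomes the heat equation u_σ = 2u_ηη on η ∈ ℝ.
Initial data: u(η,0) = w(η,0) = 2sin(η) + 3sin(5η).
On η ∈ ℝ each mode satisfies (sin(nη))″ = -n² sin(nη), so exp(-2n²σ) sin(nη) solves the heat equation; by superposition u(η,σ) = Σ c_n exp(-2n²σ) sin(nη).
Reading off the coefficients: c_1=2, c_5=3, so u(η,σ) = 2exp(-2σ)sin(η) + 3exp(-50σ)sin(5η).
Substituting back η = x - τ, σ = τ: w(x,τ) = u(x - τ, τ).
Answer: w(x, τ) = 2exp(-2τ)sin(x - τ) + 3exp(-50τ)sin(5x - 5τ)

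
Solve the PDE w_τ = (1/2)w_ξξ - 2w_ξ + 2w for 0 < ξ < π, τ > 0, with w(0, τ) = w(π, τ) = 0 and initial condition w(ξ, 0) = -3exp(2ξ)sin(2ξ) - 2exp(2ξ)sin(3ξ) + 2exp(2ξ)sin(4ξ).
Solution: Substitute w = exp(2ξ)u.
Then w_ξ = exp(2ξ)(u_ξ + 2u), w_ξξ = exp(2ξ)(u_ξξ + 4u_ξ + 4u), w_τ = exp(2ξ)u_τ; substituting and dividing by exp(2ξ), the lower-order terms cancel: u_τ = (1/2)u_ξξ (standard heat equation).
Data for u: u(ξ,0) = exp(-2ξ)w(ξ,0) = -3sin(2ξ) - 2sin(3ξ) + 2sin(4ξ). The boundary conditions carry over: u(0,τ) = u(π,τ) = 0.
Separating variables: u = Σ c_n exp(-n²τ/2) sin(nξ). From u(ξ,0) = -3sin(2ξ) - 2sin(3ξ) + 2sin(4ξ): c_2=-3, c_3=-2, c_4=2.
So u(ξ,τ) = -3exp(-2τ)sin(2ξ) + 2exp(-8τ)sin(4ξ) - 2exp(-9τ/2)sin(3ξ), and w(ξ,τ) = exp(2ξ)u(ξ,τ).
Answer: w(ξ, τ) = -3exp(2ξ)exp(-2τ)sin(2ξ) + 2exp(2ξ)exp(-8τ)sin(4ξ) - 2exp(2ξ)exp(-9τ/2)sin(3ξ)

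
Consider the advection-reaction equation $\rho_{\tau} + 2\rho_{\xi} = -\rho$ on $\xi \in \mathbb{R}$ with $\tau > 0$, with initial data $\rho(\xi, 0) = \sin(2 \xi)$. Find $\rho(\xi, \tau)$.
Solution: Substitute $\rho = e^{-\tau}u$.
Then $\rho_{\tau} = e^{-\tau}(u_{\tau} - u)$, $\rho_{\xi} = e^{-\tau}u_{\xi}$; substituting and dividing by $e^{-\tau}$, the lower-order terms cancel: $u_{\tau} + 2u_{\xi} = 0$ (standard advection equation).
Data for $u$: $u(\xi,0) = \rho(\xi,0) = \sin(2 \xi)$.
By characteristics ($d\xi/d\tau = 2$), $u(\xi,\tau) = f(\xi - 2\tau)$ with $f = u( \cdot , 0)$.
So $u(\xi,\tau) = \sin(2 \xi - 4 \tau)$, and $\rho(\xi,\tau) = e^{-\tau}u(\xi,\tau)$.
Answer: $\rho(\xi, \tau) = - e^{-\tau} \sin(4 \tau - 2 \xi)$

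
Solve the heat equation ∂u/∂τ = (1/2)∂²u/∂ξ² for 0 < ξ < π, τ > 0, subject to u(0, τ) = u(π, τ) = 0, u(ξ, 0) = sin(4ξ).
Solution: Separating variables: u = Σ c_n exp(-n²τ/2) sin(nξ). From u(ξ,0) = sin(4ξ): c_4=1.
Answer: u(ξ, τ) = exp(-8τ)sin(4ξ)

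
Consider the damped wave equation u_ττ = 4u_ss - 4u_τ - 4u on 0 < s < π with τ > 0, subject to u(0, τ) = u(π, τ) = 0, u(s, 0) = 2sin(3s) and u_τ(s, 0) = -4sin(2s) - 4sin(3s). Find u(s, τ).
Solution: Substitute u = exp(-2τ)w, i.e. w = exp(2τ)u.
By the product rule, u_τ = exp(-2τ)(w_τ - 2w), u_ττ = exp(-2τ)(w_ττ - 4w_τ + 4w), u_ss = exp(-2τ)w_ss.
Substituting into the PDE and dividing by exp(-2τ): w_ττ - 4w_τ + 4w = 4w_ss - 4(w_τ - 2w) - 4w.
The lower-order terms cancel, leaving the standard wave equation w_ττ = 4w_ss.
Initial data for w: w(s,0) = u(s,0) = 2sin(3s); w_τ(s,0) = u_τ(s,0) + 2u(s,0) = -4sin(2s). The boundary conditions carry over: w(0,τ) = w(π,τ) = 0.
Solve for w:
  Using separation of variables w = X(s)T(τ):
  Eigenfunctions: sin(ns), n = 1, 2, 3, ...
  General solution: w(s, τ) = Σ [A_n cos(2n τ) + B_n sin(2n τ)] sin(ns)
  From w(s,0) = 2sin(3s): A_3=2. From w_τ(s,0) = -4sin(2s), using w_τ(s,0) = Σ ω_n B_n sin(ns) with ω_n = 2n: B_2 = (-4)/4 = -1.
Hence w(s,τ) = -sin(2s)sin(4τ) + 2sin(3s)cos(6τ).
Transform back: u(s,τ) = exp(-2τ)w(s,τ).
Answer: u(s, τ) = -exp(-2τ)sin(2s)sin(4τ) + 2exp(-2τ)sin(3s)cos(6τ)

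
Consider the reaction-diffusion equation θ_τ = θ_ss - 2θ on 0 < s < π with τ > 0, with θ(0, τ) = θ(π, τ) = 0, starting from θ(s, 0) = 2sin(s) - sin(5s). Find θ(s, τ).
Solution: Substitute θ = exp(-2τ)u, i.e. u = exp(2τ)θ.
By the product rule, θ_τ = exp(-2τ)(u_τ - 2u), θ_ss = exp(-2τ)u_ss.
Substituting into the PDE and dividing by exp(-2τ): u_τ - 2u = u_ss - 2u.
The lower-order terms cancel, leaving the standard heat equation u_τ = u_ss.
Initial data for u: u(s,0) = θ(s,0) = 2sin(s) - sin(5s). The boundary conditions carry over: u(0,τ) = u(π,τ) = 0.
Solve for u:
  Using separation of variables u = X(s)G(τ):
  Eigenfunctions: sin(ns), n = 1, 2, 3, ...
  General solution: u(s, τ) = Σ c_n sin(ns) exp(-n² τ)
  Matching u(s,0) = 2sin(s) - sin(5s) term by term: c_1=2, c_5=-1.
Hence u(s,τ) = 2exp(-τ)sin(s) - exp(-25τ)sin(5s).
Transform back: θ(s,τ) = exp(-2τ)u(s,τ).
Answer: θ(s, τ) = 2exp(-3τ)sin(s) - exp(-27τ)sin(5s)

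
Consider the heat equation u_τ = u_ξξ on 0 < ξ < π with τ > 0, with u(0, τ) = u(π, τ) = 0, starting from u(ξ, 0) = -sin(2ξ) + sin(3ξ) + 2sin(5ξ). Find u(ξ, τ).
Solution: Using separation of variables u = X(ξ)T(τ):
Eigenfunctions: sin(nξ), n = 1, 2, 3, ...
General solution: u(ξ, τ) = Σ c_n sin(nξ) exp(-n² τ)
Matching u(ξ,0) = -sin(2ξ) + sin(3ξ) + 2sin(5ξ) term by term: c_2=-1, c_3=1, c_5=2.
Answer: u(ξ, τ) = -exp(-4τ)sin(2ξ) + exp(-9τ)sin(3ξ) + 2exp(-25τ)sin(5ξ)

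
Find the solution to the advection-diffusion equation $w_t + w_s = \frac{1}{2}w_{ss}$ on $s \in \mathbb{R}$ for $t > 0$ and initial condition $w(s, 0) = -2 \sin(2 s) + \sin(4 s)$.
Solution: Change to a moving frame: let $\eta = s - t$, $\sigma = t$ and write $w(s,t) = u(\eta,\sigma)$.
By the chain rule $w_t = u_{\sigma} - u_{\eta}$, $w_s = u_{\eta}$, $w_{ss} = u_{\eta\eta}$.
Then $w_t + w_s = u_{\sigma}$: the advection term cancels and the PDE becomes the heat equation $u_{\sigma} = \frac{1}{2}u_{\eta\eta}$ on $\eta \in \mathbb{R}$.
Initial data: $u(\eta,0) = w(\eta,0) = -2 \sin(2 \eta) + \sin(4 \eta)$.
On $\eta \in \mathbb{R}$ each mode satisfies $(\sin(n\eta))'' = -n^2 \sin(n\eta)$, so $e^{-n^2\sigma/2} \sin(n\eta)$ solves the heat equation; by superposition $u(\eta,\sigma) = \sum c_n e^{-n^2\sigma/2} \sin(n\eta)$.
Reading off the coefficients: $c_2=-2, c_4=1$, so $u(\eta,\sigma) = -2 e^{-2 \sigma} \sin(2 \eta) + e^{-8 \sigma} \sin(4 \eta)$.
Substituting back $\eta = s - t$, $\sigma = t$: $w(s,t) = u(s - t, t)$.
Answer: $w(s, t) = -2 e^{-2 t} \sin(2 s - 2 t) + e^{-8 t} \sin(4 s - 4 t)$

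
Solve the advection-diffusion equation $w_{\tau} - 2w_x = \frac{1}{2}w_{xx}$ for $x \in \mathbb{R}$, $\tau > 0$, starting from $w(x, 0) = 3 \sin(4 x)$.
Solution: Change to a moving frame: let $\eta = x + 2\tau$, $\sigma = \tau$ and write $w(x,\tau) = u(\eta,\sigma)$.
By the chain rule $w_{\tau} = u_{\sigma} + 2u_{\eta}$, $w_x = u_{\eta}$, $w_{xx} = u_{\eta\eta}$.
Then $w_{\tau} - 2w_x = u_{\sigma}$: the advection term cancels and the PDE becomes the heat equation $u_{\sigma} = \frac{1}{2}u_{\eta\eta}$ on $\eta \in \mathbb{R}$.
Initial data: $u(\eta,0) = w(\eta,0) = 3 \sin(4 \eta)$.
On $\eta \in \mathbb{R}$ each mode satisfies $(\sin(n\eta))'' = -n^2 \sin(n\eta)$, so $e^{-n^2\sigma/2} \sin(n\eta)$ solves the heat equation; by superposition $u(\eta,\sigma) = \sum c_n e^{-n^2\sigma/2} \sin(n\eta)$.
Reading off the coefficients: $c_4=3$, so $u(\eta,\sigma) = 3 e^{-8 \sigma} \sin(4 \eta)$.
Substituting back $\eta = x + 2\tau$, $\sigma = \tau$: $w(x,\tau) = u(x + 2\tau, \tau)$.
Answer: $w(x, \tau) = 3 e^{-8 \tau} \sin(8 \tau + 4 x)$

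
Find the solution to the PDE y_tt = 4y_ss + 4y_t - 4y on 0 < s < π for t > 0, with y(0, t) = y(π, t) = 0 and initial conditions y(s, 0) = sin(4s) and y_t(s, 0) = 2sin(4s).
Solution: Substitute y = exp(2t)u, i.e. u = exp(-2t)y.
By the product rule, y_t = exp(2t)(u_t + 2u), y_tt = exp(2t)(u_tt + 4u_t + 4u), y_ss = exp(2t)u_ss.
Substituting into the PDE and dividing by exp(2t): u_tt + 4u_t + 4u = 4u_ss + 4(u_t + 2u) - 4u.
The lower-order terms cancel, leaving the standard wave equation u_tt = 4u_ss.
Initial data for u: u(s,0) = y(s,0) = sin(4s); u_t(s,0) = y_t(s,0) - 2y(s,0) = 0. The boundary conditions carry over: u(0,t) = u(π,t) = 0.
Solve for u:
  Using separation of variables u = X(s)T(t):
  Eigenfunctions: sin(ns), n = 1, 2, 3, ...
  General solution: u(s, t) = Σ [A_n cos(2n t) + B_n sin(2n t)] sin(ns)
  From u(s,0) = sin(4s): A_4=1. From u_t(s,0) = 0: all B_n = 0.
Hence u(s,t) = sin(4s)cos(8t).
Transform back: y(s,t) = exp(2t)u(s,t).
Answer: y(s, t) = exp(2t)sin(4s)cos(8t)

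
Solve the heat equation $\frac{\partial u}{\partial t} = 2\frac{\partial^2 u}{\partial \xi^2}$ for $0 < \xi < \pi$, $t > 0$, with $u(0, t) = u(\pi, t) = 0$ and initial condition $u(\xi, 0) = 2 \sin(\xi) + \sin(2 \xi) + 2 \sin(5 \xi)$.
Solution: Using separation of variables $u = X(\xi)T(t)$:
Eigenfunctions: $\sin(n\xi)$, $n = 1, 2, 3, \ldots$
General solution: $u(\xi, t) = \sum c_n \sin(n\xi) e^{-2n^2 t}$
Matching $u(\xi,0) = 2 \sin(\xi) + \sin(2 \xi) + 2 \sin(5 \xi)$ term by term: $c_1=2, c_2=1, c_5=2$.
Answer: $u(\xi, t) = 2 e^{-2 t} \sin(\xi) + e^{-8 t} \sin(2 \xi) + 2 e^{-50 t} \sin(5 \xi)$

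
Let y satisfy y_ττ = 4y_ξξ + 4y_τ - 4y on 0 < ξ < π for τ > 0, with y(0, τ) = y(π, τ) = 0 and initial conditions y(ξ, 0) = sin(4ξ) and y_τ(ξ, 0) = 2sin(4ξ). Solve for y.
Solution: Substitute y = exp(2τ)u.
Then y_τ = exp(2τ)(u_τ + 2u), y_ττ = exp(2τ)(u_ττ + 4u_τ + 4u), y_ξξ = exp(2τ)u_ξξ; substituting and dividing by exp(2τ), the lower-order terms cancel: u_ττ = 4u_ξξ (standard wave equation).
Data for u: u(ξ,0) = y(ξ,0) = sin(4ξ); u_τ(ξ,0) = y_τ(ξ,0) - 2y(ξ,0) = 0. The boundary conditions carry over: u(0,τ) = u(π,τ) = 0.
Separating variables: u = Σ [A_n cos(ω_n τ) + B_n sin(ω_n τ)] sin(nξ), ω_n = 2n. From ICs: A_4=1.
So u(ξ,τ) = sin(4ξ)cos(8τ), and y(ξ,τ) = exp(2τ)u(ξ,τ).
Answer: y(ξ, τ) = exp(2τ)sin(4ξ)cos(8τ)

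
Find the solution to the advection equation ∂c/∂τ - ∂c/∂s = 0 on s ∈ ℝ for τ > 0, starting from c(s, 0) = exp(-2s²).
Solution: By method of characteristics (waves move left with speed 1):
Along characteristics s + τ = const, c is constant, so c(s,τ) = f(s + τ) with f = c(·, 0).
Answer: c(s, τ) = exp(-2(s + τ)²)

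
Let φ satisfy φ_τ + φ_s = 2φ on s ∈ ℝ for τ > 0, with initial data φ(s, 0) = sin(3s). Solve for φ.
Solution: Substitute φ = exp(2τ)u.
Then φ_τ = exp(2τ)(u_τ + 2u), φ_s = exp(2τ)u_s; substituting and dividing by exp(2τ), the lower-order terms cancel: u_τ + u_s = 0 (standard advection equation).
Data for u: u(s,0) = φ(s,0) = sin(3s).
By characteristics (ds/dτ = 1), u(s,τ) = f(s - τ) with f = u(·, 0).
So u(s,τ) = sin(3s - 3τ), and φ(s,τ) = exp(2τ)u(s,τ).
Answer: φ(s, τ) = exp(2τ)sin(3s - 3τ)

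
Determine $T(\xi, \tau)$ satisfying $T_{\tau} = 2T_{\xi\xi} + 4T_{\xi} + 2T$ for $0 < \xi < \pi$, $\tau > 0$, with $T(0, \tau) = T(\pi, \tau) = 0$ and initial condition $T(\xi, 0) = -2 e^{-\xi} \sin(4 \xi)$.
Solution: Substitute $T = e^{-\xi}u$.
Then $T_{\xi} = e^{-\xi}(u_{\xi} - u)$, $T_{\xi\xi} = e^{-\xi}(u_{\xi\xi} - 2u_{\xi} + u)$, $T_{\tau} = e^{-\xi}u_{\tau}$; substituting and dividing by $e^{-\xi}$, the lower-order terms cancel: $u_{\tau} = 2u_{\xi\xi}$ (standard heat equation).
Data for $u$: $u(\xi,0) = e^{\xi}T(\xi,0) = -2 \sin(4 \xi)$. The boundary conditions carry over: $u(0,\tau) = u(\pi,\tau) = 0$.
Separating variables: $u = \sum c_n e^{-2n^2\tau} \sin(n\xi)$. From $u(\xi,0) = -2 \sin(4 \xi)$: $c_4=-2$.
So $u(\xi,\tau) = -2 e^{-32 \tau} \sin(4 \xi)$, and $T(\xi,\tau) = e^{-\xi}u(\xi,\tau)$.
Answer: $T(\xi, \tau) = -2 e^{-32 \tau} e^{-\xi} \sin(4 \xi)$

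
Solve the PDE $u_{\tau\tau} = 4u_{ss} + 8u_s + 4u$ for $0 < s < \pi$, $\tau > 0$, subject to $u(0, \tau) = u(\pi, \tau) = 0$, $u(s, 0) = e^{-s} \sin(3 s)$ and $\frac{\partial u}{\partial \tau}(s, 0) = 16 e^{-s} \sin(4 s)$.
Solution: Substitute $u = e^{-s}w$, i.e. $w = e^{s}u$.
By the product rule, $u_s = e^{-s}(w_s - w)$, $u_{ss} = e^{-s}(w_{ss} - 2w_s + w)$, $u_{\tau\tau} = e^{-s}w_{\tau\tau}$.
Substituting into the PDE and dividing by $e^{-s}$: $w_{\tau\tau} = 4(w_{ss} - 2w_s + w) + 8(w_s - w) + 4w$.
The lower-order terms cancel, leaving the standard wave equation $w_{\tau\tau} = 4w_{ss}$.
Initial data for $w$: $w(s,0) = e^{s}u(s,0) = \sin(3 s)$; $w_{\tau}(s,0) = e^{s}u_{\tau}(s,0) = 16 \sin(4 s)$. The boundary conditions carry over: $w(0,\tau) = w(\pi,\tau) = 0$.
Solve for $w$:
  Using separation of variables $w = X(s)T(\tau)$:
  Eigenfunctions: $\sin(ns)$, $n = 1, 2, 3, \ldots$
  General solution: $w(s, \tau) = \sum [A_n \cos(2n \tau) + B_n \sin(2n \tau)] \sin(ns)$
  From $w(s,0) = \sin(3 s)$: $A_3=1$. From $w_{\tau}(s,0) = 16 \sin(4 s)$, using $w_{\tau}(s,0) = \sum \omega_n B_n \sin(ns)$ with $\omega_n = 2n$: $B_4 = 16/8 = 2$.
Hence $w(s,\tau) = \sin(3 s) \cos(6 \tau) + 2 \sin(4 s) \sin(8 \tau)$.
Transform back: $u(s,\tau) = e^{-s}w(s,\tau)$.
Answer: $u(s, \tau) = 2 e^{-s} \sin(8 \tau) \sin(4 s) + e^{-s} \sin(3 s) \cos(6 \tau)$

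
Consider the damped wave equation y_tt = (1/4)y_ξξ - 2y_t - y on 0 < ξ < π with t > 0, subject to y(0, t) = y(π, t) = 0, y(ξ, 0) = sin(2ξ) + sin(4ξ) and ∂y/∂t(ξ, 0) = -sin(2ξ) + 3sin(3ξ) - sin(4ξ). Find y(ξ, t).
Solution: Substitute y = exp(-t)u, i.e. u = exp(t)y.
By the product rule, y_t = exp(-t)(u_t - u), y_tt = exp(-t)(u_tt - 2u_t + u), y_ξξ = exp(-t)u_ξξ.
Substituting into the PDE and dividing by exp(-t): u_tt - 2u_t + u = (1/4)u_ξξ - 2(u_t - u) - u.
The lower-order terms cancel, leaving the standard wave equation u_tt = (1/4)u_ξξ.
Initial data for u: u(ξ,0) = y(ξ,0) = sin(2ξ) + sin(4ξ); u_t(ξ,0) = y_t(ξ,0) + y(ξ,0) = 3sin(3ξ). The boundary conditions carry over: u(0,t) = u(π,t) = 0.
Solve for u:
  Using separation of variables u = X(ξ)T(t):
  Eigenfunctions: sin(nξ), n = 1, 2, 3, ...
  General solution: u(ξ, t) = Σ [A_n cos(n t/2) + B_n sin(n t/2)] sin(nξ)
  From u(ξ,0) = sin(2ξ) + sin(4ξ): A_2=1, A_4=1. From u_t(ξ,0) = 3sin(3ξ), using u_t(ξ,0) = Σ ω_n B_n sin(nξ) with ω_n = n/2: B_3 = 3/(3/2) = 2.
Hence u(ξ,t) = 2sin(3t/2)sin(3ξ) + sin(2ξ)cos(t) + sin(4ξ)cos(2t).
Transform back: y(ξ,t) = exp(-t)u(ξ,t).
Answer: y(ξ, t) = 2exp(-t)sin(3t/2)sin(3ξ) + exp(-t)sin(2ξ)cos(t) + exp(-t)sin(4ξ)cos(2t)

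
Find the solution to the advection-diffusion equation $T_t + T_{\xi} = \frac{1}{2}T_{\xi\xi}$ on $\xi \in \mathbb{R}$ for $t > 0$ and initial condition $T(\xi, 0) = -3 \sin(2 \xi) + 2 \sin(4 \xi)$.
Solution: Change to a moving frame: let $\eta = \xi - t$, $\sigma = t$ and write $T(\xi,t) = u(\eta,\sigma)$.
By the chain rule $T_t = u_{\sigma} - u_{\eta}$, $T_{\xi} = u_{\eta}$, $T_{\xi\xi} = u_{\eta\eta}$.
Then $T_t + T_{\xi} = u_{\sigma}$: the advection term cancels and the PDE becomes the heat equation $u_{\sigma} = \frac{1}{2}u_{\eta\eta}$ on $\eta \in \mathbb{R}$.
Initial data: $u(\eta,0) = T(\eta,0) = -3 \sin(2 \eta) + 2 \sin(4 \eta)$.
On $\eta \in \mathbb{R}$ each mode satisfies $(\sin(n\eta))'' = -n^2 \sin(n\eta)$, so $e^{-n^2\sigma/2} \sin(n\eta)$ solves the heat equation; by superposition $u(\eta,\sigma) = \sum c_n e^{-n^2\sigma/2} \sin(n\eta)$.
Reading off the coefficients: $c_2=-3, c_4=2$, so $u(\eta,\sigma) = -3 e^{-2 \sigma} \sin(2 \eta) + 2 e^{-8 \sigma} \sin(4 \eta)$.
Substituting back $\eta = \xi - t$, $\sigma = t$: $T(\xi,t) = u(\xi - t, t)$.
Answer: $T(\xi, t) = -3 e^{-2 t} \sin(2 \xi - 2 t) + 2 e^{-8 t} \sin(4 \xi - 4 t)$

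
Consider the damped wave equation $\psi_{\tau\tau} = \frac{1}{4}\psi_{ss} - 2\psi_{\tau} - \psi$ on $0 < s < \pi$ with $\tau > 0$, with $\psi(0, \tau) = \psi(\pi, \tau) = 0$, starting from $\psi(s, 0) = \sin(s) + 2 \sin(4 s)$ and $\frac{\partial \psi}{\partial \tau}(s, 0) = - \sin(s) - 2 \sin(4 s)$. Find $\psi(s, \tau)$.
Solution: Substitute $\psi = e^{-\tau}u$, i.e. $u = e^{\tau}\psi$.
By the product rule, $\psi_{\tau} = e^{-\tau}(u_{\tau} - u)$, $\psi_{\tau\tau} = e^{-\tau}(u_{\tau\tau} - 2u_{\tau} + u)$, $\psi_{ss} = e^{-\tau}u_{ss}$.
Substituting into the PDE and dividing by $e^{-\tau}$: $u_{\tau\tau} - 2u_{\tau} + u = \frac{1}{4}u_{ss} - 2(u_{\tau} - u) - u$.
The lower-order terms cancel, leaving the standard wave equation $u_{\tau\tau} = \frac{1}{4}u_{ss}$.
Initial data for $u$: $u(s,0) = \psi(s,0) = \sin(s) + 2 \sin(4 s)$; $u_{\tau}(s,0) = \psi_{\tau}(s,0) + \psi(s,0) = 0$. The boundary conditions carry over: $u(0,\tau) = u(\pi,\tau) = 0$.
Solve for $u$:
  Using separation of variables $u = X(s)T(\tau)$:
  Eigenfunctions: $\sin(ns)$, $n = 1, 2, 3, \ldots$
  General solution: $u(s, \tau) = \sum [A_n \cos(n \tau/2) + B_n \sin(n \tau/2)] \sin(ns)$
  From $u(s,0) = \sin(s) + 2 \sin(4 s)$: $A_1=1, A_4=2$. From $u_{\tau}(s,0) = 0$: all $B_n = 0$.
Hence $u(s,\tau) = \sin(s) \cos(\tau/2) + 2 \sin(4 s) \cos(2 \tau)$.
Transform back: $\psi(s,\tau) = e^{-\tau}u(s,\tau)$.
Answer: $\psi(s, \tau) = e^{-\tau} \sin(s) \cos(\tau/2) + 2 e^{-\tau} \sin(4 s) \cos(2 \tau)$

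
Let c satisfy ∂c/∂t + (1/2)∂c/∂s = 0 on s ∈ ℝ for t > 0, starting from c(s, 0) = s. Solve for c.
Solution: By method of characteristics (waves move right with speed 1/2):
Along characteristics s - (1/2)t = const, c is constant, so c(s,t) = f(s - (1/2)t) with f = c(·, 0).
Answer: c(s, t) = s - (1/2)t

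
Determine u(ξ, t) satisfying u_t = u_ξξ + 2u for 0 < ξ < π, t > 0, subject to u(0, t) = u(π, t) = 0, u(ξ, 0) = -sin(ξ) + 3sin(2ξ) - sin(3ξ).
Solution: Substitute u = exp(2t)w, i.e. w = exp(-2t)u.
By the product rule, u_t = exp(2t)(w_t + 2w), u_ξξ = exp(2t)w_ξξ.
Substituting into the PDE and dividing by exp(2t): w_t + 2w = w_ξξ + 2w.
The lower-order terms cancel, leaving the standard heat equation w_t = w_ξξ.
Initial data for w: w(ξ,0) = u(ξ,0) = -sin(ξ) + 3sin(2ξ) - sin(3ξ). The boundary conditions carry over: w(0,t) = w(π,t) = 0.
Solve for w:
  Using separation of variables w = X(ξ)T(t):
  Eigenfunctions: sin(nξ), n = 1, 2, 3, ...
  General solution: w(ξ, t) = Σ c_n sin(nξ) exp(-n² t)
  Matching w(ξ,0) = -sin(ξ) + 3sin(2ξ) - sin(3ξ) term by term: c_1=-1, c_2=3, c_3=-1.
Hence w(ξ,t) = -exp(-t)sin(ξ) + 3exp(-4t)sin(2ξ) - exp(-9t)sin(3ξ).
Transform back: u(ξ,t) = exp(2t)w(ξ,t).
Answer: u(ξ, t) = -exp(t)sin(ξ) + 3exp(-2t)sin(2ξ) - exp(-7t)sin(3ξ)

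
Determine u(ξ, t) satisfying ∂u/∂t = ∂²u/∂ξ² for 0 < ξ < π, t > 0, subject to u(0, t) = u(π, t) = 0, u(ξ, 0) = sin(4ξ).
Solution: Separating variables: u = Σ c_n exp(-n²t) sin(nξ). From u(ξ,0) = sin(4ξ): c_4=1.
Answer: u(ξ, t) = exp(-16t)sin(4ξ)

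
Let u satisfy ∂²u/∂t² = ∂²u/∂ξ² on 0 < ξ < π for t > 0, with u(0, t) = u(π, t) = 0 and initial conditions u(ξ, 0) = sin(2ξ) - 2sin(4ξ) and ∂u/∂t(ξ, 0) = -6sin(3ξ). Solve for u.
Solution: Separating variables: u = Σ [A_n cos(ω_n t) + B_n sin(ω_n t)] sin(nξ), ω_n = n. From ICs (B_n = velocity coefficient / ω_n): A_2=1, A_4=-2, B_3=-2.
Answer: u(ξ, t) = -2sin(3t)sin(3ξ) + sin(2ξ)cos(2t) - 2sin(4ξ)cos(4t)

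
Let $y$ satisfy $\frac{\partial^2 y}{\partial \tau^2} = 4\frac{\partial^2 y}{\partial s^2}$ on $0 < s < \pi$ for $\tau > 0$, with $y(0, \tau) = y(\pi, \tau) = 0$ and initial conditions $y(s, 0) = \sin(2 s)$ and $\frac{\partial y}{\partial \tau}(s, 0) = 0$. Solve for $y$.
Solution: Separating variables: $y = \sum [A_n \cos(\omega_n \tau) + B_n \sin(\omega_n \tau)] \sin(ns)$, $\omega_n = 2n$. From ICs: $A_2=1$.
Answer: $y(s, \tau) = \sin(2 s) \cos(4 \tau)$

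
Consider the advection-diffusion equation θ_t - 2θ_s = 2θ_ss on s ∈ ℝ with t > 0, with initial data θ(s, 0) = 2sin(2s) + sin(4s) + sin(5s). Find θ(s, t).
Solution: Moving frame: η = s + 2t, σ = t, θ = u(η,σ), so θ_t = u_σ + 2u_η and θ_ss = u_ηη.
Hence θ_t - 2θ_s = u_σ and the PDE becomes the heat equation u_σ = 2u_ηη on η ∈ ℝ.
Initial data: u(η,0) = θ(η,0) = 2sin(2η) + sin(4η) + sin(5η). Each mode sin(nη) decays as exp(-2n²σ) on ℝ, so u(η,σ) = Σ c_n exp(-2n²σ) sin(nη) with c_2=2, c_4=1, c_5=1: u(η,σ) = 2exp(-8σ)sin(2η) + exp(-32σ)sin(4η) + exp(-50σ)sin(5η).
Substituting back: θ(s,t) = u(s + 2t, t).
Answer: θ(s, t) = 2exp(-8t)sin(2s + 4t) + exp(-32t)sin(4s + 8t) + exp(-50t)sin(5s + 10t)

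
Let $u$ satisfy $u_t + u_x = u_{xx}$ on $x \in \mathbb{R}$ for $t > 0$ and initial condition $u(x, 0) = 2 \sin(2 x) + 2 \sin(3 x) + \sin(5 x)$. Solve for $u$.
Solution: Moving frame: $\eta = x - t$, $\sigma = t$, $u = w(\eta,\sigma)$, so $u_t = w_{\sigma} - w_{\eta}$ and $u_{xx} = w_{\eta\eta}$.
Hence $u_t + u_x = w_{\sigma}$ and the PDE becomes the heat equation $w_{\sigma} = w_{\eta\eta}$ on $\eta \in \mathbb{R}$.
Initial data: $w(\eta,0) = u(\eta,0) = 2 \sin(2 \eta) + 2 \sin(3 \eta) + \sin(5 \eta)$. Each mode $\sin(n\eta)$ decays as $e^{-n^2\sigma}$ on $\mathbb{R}$, so $w(\eta,\sigma) = \sum c_n e^{-n^2\sigma} \sin(n\eta)$ with $c_2=2, c_3=2, c_5=1$: $w(\eta,\sigma) = 2 e^{-4 \sigma} \sin(2 \eta) + 2 e^{-9 \sigma} \sin(3 \eta) + e^{-25 \sigma} \sin(5 \eta)$.
Substituting back: $u(x,t) = w(x - t, t)$.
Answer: $u(x, t) = -2 e^{-4 t} \sin(2 t - 2 x) - 2 e^{-9 t} \sin(3 t - 3 x) -  e^{-25 t} \sin(5 t - 5 x)$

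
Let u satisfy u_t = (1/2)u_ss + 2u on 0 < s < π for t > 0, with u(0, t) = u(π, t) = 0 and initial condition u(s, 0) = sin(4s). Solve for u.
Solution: Substitute u = exp(2t)w.
Then u_t = exp(2t)(w_t + 2w), u_ss = exp(2t)w_ss; substituting and dividing by exp(2t), the lower-order terms cancel: w_t = (1/2)w_ss (standard heat equation).
Data for w: w(s,0) = u(s,0) = sin(4s). The boundary conditions carry over: w(0,t) = w(π,t) = 0.
Separating variables: w = Σ c_n exp(-n²t/2) sin(ns). From w(s,0) = sin(4s): c_4=1.
So w(s,t) = exp(-8t)sin(4s), and u(s,t) = exp(2t)w(s,t).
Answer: u(s, t) = exp(-6t)sin(4s)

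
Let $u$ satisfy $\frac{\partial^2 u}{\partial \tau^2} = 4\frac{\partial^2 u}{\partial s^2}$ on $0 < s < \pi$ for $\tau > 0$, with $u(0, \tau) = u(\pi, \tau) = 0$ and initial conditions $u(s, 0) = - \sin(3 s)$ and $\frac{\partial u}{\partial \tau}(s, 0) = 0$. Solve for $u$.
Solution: Using separation of variables $u = X(s)T(\tau)$:
Eigenfunctions: $\sin(ns)$, $n = 1, 2, 3, \ldots$
General solution: $u(s, \tau) = \sum [A_n \cos(2n \tau) + B_n \sin(2n \tau)] \sin(ns)$
From $u(s,0) = - \sin(3 s)$: $A_3=-1$. From $u_{\tau}(s,0) = 0$: all $B_n = 0$.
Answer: $u(s, \tau) = - \sin(3 s) \cos(6 \tau)$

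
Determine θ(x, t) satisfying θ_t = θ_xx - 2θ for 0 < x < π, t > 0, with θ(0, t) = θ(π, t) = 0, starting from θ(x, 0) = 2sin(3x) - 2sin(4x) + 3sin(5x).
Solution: Substitute θ = exp(-2t)u.
Then θ_t = exp(-2t)(u_t - 2u), θ_xx = exp(-2t)u_xx; substituting and dividing by exp(-2t), the lower-order terms cancel: u_t = u_xx (standard heat equation).
Data for u: u(x,0) = θ(x,0) = 2sin(3x) - 2sin(4x) + 3sin(5x). The boundary conditions carry over: u(0,t) = u(π,t) = 0.
Separating variables: u = Σ c_n exp(-n²t) sin(nx). From u(x,0) = 2sin(3x) - 2sin(4x) + 3sin(5x): c_3=2, c_4=-2, c_5=3.
So u(x,t) = 2exp(-9t)sin(3x) - 2exp(-16t)sin(4x) + 3exp(-25t)sin(5x), and θ(x,t) = exp(-2t)u(x,t).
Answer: θ(x, t) = 2exp(-11t)sin(3x) - 2exp(-18t)sin(4x) + 3exp(-27t)sin(5x)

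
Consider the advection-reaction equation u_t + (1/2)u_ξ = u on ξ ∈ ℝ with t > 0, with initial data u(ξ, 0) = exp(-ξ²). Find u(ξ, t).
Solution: Substitute u = exp(t)w, i.e. w = exp(-t)u.
By the product rule, u_t = exp(t)(w_t + w), u_ξ = exp(t)w_ξ.
Substituting into the PDE and dividing by exp(t): w_t + w + (1/2)w_ξ = w.
The lower-order terms cancel, leaving the standard advection equation w_t + (1/2)w_ξ = 0.
Initial data for w: w(ξ,0) = u(ξ,0) = exp(-ξ²).
Solve for w:
  By method of characteristics (waves move right with speed 1/2):
  Along characteristics ξ - (1/2)t = const, w is constant, so w(ξ,t) = f(ξ - (1/2)t) with f = w(·, 0).
Hence w(ξ,t) = exp(-(-t/2 + ξ)²).
Transform back: u(ξ,t) = exp(t)w(ξ,t).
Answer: u(ξ, t) = exp(t)exp(-(-t/2 + ξ)²)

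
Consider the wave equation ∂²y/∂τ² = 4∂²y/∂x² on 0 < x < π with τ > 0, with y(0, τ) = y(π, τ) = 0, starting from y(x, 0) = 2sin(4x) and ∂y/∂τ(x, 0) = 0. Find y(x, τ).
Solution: Using separation of variables y = X(x)T(τ):
Eigenfunctions: sin(nx), n = 1, 2, 3, ...
General solution: y(x, τ) = Σ [A_n cos(2n τ) + B_n sin(2n τ)] sin(nx)
From y(x,0) = 2sin(4x): A_4=2. From y_τ(x,0) = 0: all B_n = 0.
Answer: y(x, τ) = 2sin(4x)cos(8τ)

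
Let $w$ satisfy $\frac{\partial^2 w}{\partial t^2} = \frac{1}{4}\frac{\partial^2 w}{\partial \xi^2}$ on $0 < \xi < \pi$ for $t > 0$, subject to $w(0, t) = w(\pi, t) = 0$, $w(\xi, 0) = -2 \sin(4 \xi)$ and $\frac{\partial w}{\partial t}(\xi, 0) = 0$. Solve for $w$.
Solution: Separating variables: $w = \sum [A_n \cos(\omega_n t) + B_n \sin(\omega_n t)] \sin(n\xi)$, $\omega_n = n/2$. From ICs: $A_4=-2$.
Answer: $w(\xi, t) = -2 \sin(4 \xi) \cos(2 t)$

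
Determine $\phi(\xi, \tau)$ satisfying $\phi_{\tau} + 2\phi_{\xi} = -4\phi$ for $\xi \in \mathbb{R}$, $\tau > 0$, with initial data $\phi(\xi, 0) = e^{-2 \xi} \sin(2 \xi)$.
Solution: Substitute $\phi = e^{-2\xi}u$, i.e. $u = e^{2\xi}\phi$.
By the product rule, $\phi_{\xi} = e^{-2\xi}(u_{\xi} - 2u)$, $\phi_{\tau} = e^{-2\xi}u_{\tau}$.
Substituting into the PDE and dividing by $e^{-2\xi}$: $u_{\tau} + 2(u_{\xi} - 2u) = -4u$.
The lower-order terms cancel, leaving the standard advection equation $u_{\tau} + 2u_{\xi} = 0$.
Initial data for $u$: $u(\xi,0) = e^{2\xi}\phi(\xi,0) = \sin(2 \xi)$.
Solve for $u$:
  By method of characteristics (waves move right with speed 2):
  Along characteristics $\xi - 2\tau =$ const, $u$ is constant, so $u(\xi,\tau) = f(\xi - 2\tau)$ with $f = u( \cdot , 0)$.
Hence $u(\xi,\tau) = \sin(2 \xi - 4 \tau)$.
Transform back: $\phi(\xi,\tau) = e^{-2\xi}u(\xi,\tau)$.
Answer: $\phi(\xi, \tau) = - e^{-2 \xi} \sin(4 \tau - 2 \xi)$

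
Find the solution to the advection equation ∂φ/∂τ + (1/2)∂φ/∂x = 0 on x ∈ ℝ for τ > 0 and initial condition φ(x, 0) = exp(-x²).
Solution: By characteristics (dx/dτ = 1/2), φ(x,τ) = f(x - (1/2)τ) with f = φ(·, 0).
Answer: φ(x, τ) = exp(-(x - τ/2)²)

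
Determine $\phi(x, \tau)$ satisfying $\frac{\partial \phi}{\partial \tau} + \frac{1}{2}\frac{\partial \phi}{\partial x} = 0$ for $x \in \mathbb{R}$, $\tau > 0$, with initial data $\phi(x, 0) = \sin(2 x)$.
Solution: By method of characteristics (waves move right with speed 1/2):
Along characteristics $x - \frac{1}{2}\tau =$ const, $\phi$ is constant, so $\phi(x,\tau) = f(x - \frac{1}{2}\tau)$ with $f = \phi( \cdot , 0)$.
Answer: $\phi(x, \tau) = - \sin(\tau - 2 x)$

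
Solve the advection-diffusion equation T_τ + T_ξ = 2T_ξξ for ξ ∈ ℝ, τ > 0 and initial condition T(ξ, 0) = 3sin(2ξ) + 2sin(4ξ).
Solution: Change to a moving frame: let η = ξ - τ, σ = τ and write T(ξ,τ) = u(η,σ).
By the chain rule T_τ = u_σ - u_η, T_ξ = u_η, T_ξξ = u_ηη.
Then T_τ + T_ξ = u_σ: the advection term cancels and the PDE becomes the heat equation u_σ = 2u_ηη on η ∈ ℝ.
Initial data: u(η,0) = T(η,0) = 3sin(2η) + 2sin(4η).
On η ∈ ℝ each mode satisfies (sin(nη))″ = -n² sin(nη), so exp(-2n²σ) sin(nη) solves the heat equation; by superposition u(η,σ) = Σ c_n exp(-2n²σ) sin(nη).
Reading off the coefficients: c_2=3, c_4=2, so u(η,σ) = 3exp(-8σ)sin(2η) + 2exp(-32σ)sin(4η).
Substituting back η = ξ - τ, σ = τ: T(ξ,τ) = u(ξ - τ, τ).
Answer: T(ξ, τ) = 3exp(-8τ)sin(2ξ - 2τ) + 2exp(-32τ)sin(4ξ - 4τ)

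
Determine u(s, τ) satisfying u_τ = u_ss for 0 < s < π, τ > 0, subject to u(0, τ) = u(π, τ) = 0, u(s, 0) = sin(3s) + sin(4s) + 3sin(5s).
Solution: Separating variables: u = Σ c_n exp(-n²τ) sin(ns). From u(s,0) = sin(3s) + sin(4s) + 3sin(5s): c_3=1, c_4=1, c_5=3.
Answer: u(s, τ) = exp(-9τ)sin(3s) + exp(-16τ)sin(4s) + 3exp(-25τ)sin(5s)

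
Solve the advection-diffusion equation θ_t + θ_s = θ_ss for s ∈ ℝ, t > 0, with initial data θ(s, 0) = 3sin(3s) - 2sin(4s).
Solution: Moving frame: η = s - t, σ = t, θ = u(η,σ), so θ_t = u_σ - u_η and θ_ss = u_ηη.
Hence θ_t + θ_s = u_σ and the PDE becomes the heat equation u_σ = u_ηη on η ∈ ℝ.
Initial data: u(η,0) = θ(η,0) = 3sin(3η) - 2sin(4η). Each mode sin(nη) decays as exp(-n²σ) on ℝ, so u(η,σ) = Σ c_n exp(-n²σ) sin(nη) with c_3=3, c_4=-2: u(η,σ) = 3exp(-9σ)sin(3η) - 2exp(-16σ)sin(4η).
Substituting back: θ(s,t) = u(s - t, t).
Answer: θ(s, t) = 3exp(-9t)sin(3s - 3t) - 2exp(-16t)sin(4s - 4t)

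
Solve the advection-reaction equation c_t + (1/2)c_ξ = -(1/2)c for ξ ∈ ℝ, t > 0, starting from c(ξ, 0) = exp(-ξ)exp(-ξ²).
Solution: Substitute c = exp(-ξ)u, i.e. u = exp(ξ)c.
By the product rule, c_ξ = exp(-ξ)(u_ξ - u), c_t = exp(-ξ)u_t.
Substituting into the PDE and dividing by exp(-ξ): u_t + (1/2)(u_ξ - u) = -(1/2)u.
The lower-order terms cancel, leaving the standard advection equation u_t + (1/2)u_ξ = 0.
Initial data for u: u(ξ,0) = exp(ξ)c(ξ,0) = exp(-ξ²).
Solve for u:
  By method of characteristics (waves move right with speed 1/2):
  Along characteristics ξ - (1/2)t = const, u is constant, so u(ξ,t) = f(ξ - (1/2)t) with f = u(·, 0).
Hence u(ξ,t) = exp(-(-t/2 + ξ)²).
Transform back: c(ξ,t) = exp(-ξ)u(ξ,t).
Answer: c(ξ, t) = exp(-ξ)exp(-(-t/2 + ξ)²)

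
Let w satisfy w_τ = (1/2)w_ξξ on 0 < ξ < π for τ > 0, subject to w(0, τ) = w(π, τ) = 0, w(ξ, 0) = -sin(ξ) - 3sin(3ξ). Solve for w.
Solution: Separating variables: w = Σ c_n exp(-n²τ/2) sin(nξ). From w(ξ,0) = -sin(ξ) - 3sin(3ξ): c_1=-1, c_3=-3.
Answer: w(ξ, τ) = -exp(-τ/2)sin(ξ) - 3exp(-9τ/2)sin(3ξ)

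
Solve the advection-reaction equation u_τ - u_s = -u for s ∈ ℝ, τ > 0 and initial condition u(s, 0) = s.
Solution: Substitute u = exp(-τ)w.
Then u_τ = exp(-τ)(w_τ - w), u_s = exp(-τ)w_s; substituting and dividing by exp(-τ), the lower-order terms cancel: w_τ - w_s = 0 (standard advection equation).
Data for w: w(s,0) = u(s,0) = s.
By characteristics (ds/dτ = -1), w(s,τ) = f(s + τ) with f = w(·, 0).
So w(s,τ) = s + τ, and u(s,τ) = exp(-τ)w(s,τ).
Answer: u(s, τ) = sexp(-τ) + τexp(-τ)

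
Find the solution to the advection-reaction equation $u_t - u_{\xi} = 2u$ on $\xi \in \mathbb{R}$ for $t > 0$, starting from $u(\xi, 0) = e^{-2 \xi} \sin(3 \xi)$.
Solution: Substitute $u = e^{-2\xi}w$.
Then $u_{\xi} = e^{-2\xi}(w_{\xi} - 2w)$, $u_t = e^{-2\xi}w_t$; substituting and dividing by $e^{-2\xi}$, the lower-order terms cancel: $w_t - w_{\xi} = 0$ (standard advection equation).
Data for $w$: $w(\xi,0) = e^{2\xi}u(\xi,0) = \sin(3 \xi)$.
By characteristics ($d\xi/dt = -1$), $w(\xi,t) = f(\xi + t)$ with $f = w( \cdot , 0)$.
So $w(\xi,t) = \sin(3 t + 3 \xi)$, and $u(\xi,t) = e^{-2\xi}w(\xi,t)$.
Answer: $u(\xi, t) = e^{-2 \xi} \sin(3 \xi + 3 t)$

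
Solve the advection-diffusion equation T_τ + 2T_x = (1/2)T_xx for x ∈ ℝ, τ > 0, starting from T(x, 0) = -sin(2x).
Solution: Change to a moving frame: let η = x - 2τ, σ = τ and write T(x,τ) = u(η,σ).
By the chain rule T_τ = u_σ - 2u_η, T_x = u_η, T_xx = u_ηη.
Then T_τ + 2T_x = u_σ: the advection term cancels and the PDE becomes the heat equation u_σ = (1/2)u_ηη on η ∈ ℝ.
Initial data: u(η,0) = T(η,0) = -sin(2η).
On η ∈ ℝ each mode satisfies (sin(nη))″ = -n² sin(nη), so exp(-n²σ/2) sin(nη) solves the heat equation; by superposition u(η,σ) = Σ c_n exp(-n²σ/2) sin(nη).
Reading off the coefficients: c_2=-1, so u(η,σ) = -exp(-2σ)sin(2η).
Substituting back η = x - 2τ, σ = τ: T(x,τ) = u(x - 2τ, τ).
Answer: T(x, τ) = -exp(-2τ)sin(2x - 4τ)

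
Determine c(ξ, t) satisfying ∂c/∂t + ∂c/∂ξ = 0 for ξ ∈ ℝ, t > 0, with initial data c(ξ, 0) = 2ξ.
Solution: By characteristics (dξ/dt = 1), c(ξ,t) = f(ξ - t) with f = c(·, 0).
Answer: c(ξ, t) = -2t + 2ξ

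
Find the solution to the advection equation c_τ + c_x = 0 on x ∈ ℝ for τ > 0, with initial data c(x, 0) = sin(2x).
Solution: By method of characteristics (waves move right with speed 1):
Along characteristics x - τ = const, c is constant, so c(x,τ) = f(x - τ) with f = c(·, 0).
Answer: c(x, τ) = sin(2x - 2τ)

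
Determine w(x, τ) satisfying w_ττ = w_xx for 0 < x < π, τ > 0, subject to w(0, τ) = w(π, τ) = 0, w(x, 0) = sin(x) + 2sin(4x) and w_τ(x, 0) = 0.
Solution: Separating variables: w = Σ [A_n cos(ω_n τ) + B_n sin(ω_n τ)] sin(nx), ω_n = n. From ICs: A_1=1, A_4=2.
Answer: w(x, τ) = sin(x)cos(τ) + 2sin(4x)cos(4τ)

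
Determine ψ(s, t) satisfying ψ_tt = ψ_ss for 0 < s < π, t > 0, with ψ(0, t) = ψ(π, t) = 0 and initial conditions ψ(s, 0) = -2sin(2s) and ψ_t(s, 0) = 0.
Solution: Using separation of variables ψ = X(s)T(t):
Eigenfunctions: sin(ns), n = 1, 2, 3, ...
General solution: ψ(s, t) = Σ [A_n cos(n t) + B_n sin(n t)] sin(ns)
From ψ(s,0) = -2sin(2s): A_2=-2. From ψ_t(s,0) = 0: all B_n = 0.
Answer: ψ(s, t) = -2sin(2s)cos(2t)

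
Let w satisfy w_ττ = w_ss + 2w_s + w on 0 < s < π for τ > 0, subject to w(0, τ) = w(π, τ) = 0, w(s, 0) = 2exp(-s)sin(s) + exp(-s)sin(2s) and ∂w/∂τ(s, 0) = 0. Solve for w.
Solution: Substitute w = exp(-s)u.
Then w_s = exp(-s)(u_s - u), w_ss = exp(-s)(u_ss - 2u_s + u), w_ττ = exp(-s)u_ττ; substituting and dividing by exp(-s), the lower-order terms cancel: u_ττ = u_ss (standard wave equation).
Data for u: u(s,0) = exp(s)w(s,0) = 2sin(s) + sin(2s); u_τ(s,0) = exp(s)w_τ(s,0) = 0. The boundary conditions carry over: u(0,τ) = u(π,τ) = 0.
Separating variables: u = Σ [A_n cos(ω_n τ) + B_n sin(ω_n τ)] sin(ns), ω_n = n. From ICs: A_1=2, A_2=1.
So u(s,τ) = 2sin(s)cos(τ) + sin(2s)cos(2τ), and w(s,τ) = exp(-s)u(s,τ).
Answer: w(s, τ) = 2exp(-s)sin(s)cos(τ) + exp(-s)sin(2s)cos(2τ)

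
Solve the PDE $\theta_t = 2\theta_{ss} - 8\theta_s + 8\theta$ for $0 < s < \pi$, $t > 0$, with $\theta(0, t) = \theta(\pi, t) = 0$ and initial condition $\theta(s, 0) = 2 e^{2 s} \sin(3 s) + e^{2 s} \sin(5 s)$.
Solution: Substitute $\theta = e^{2s}u$.
Then $\theta_s = e^{2s}(u_s + 2u)$, $\theta_{ss} = e^{2s}(u_{ss} + 4u_s + 4u)$, $\theta_t = e^{2s}u_t$; substituting and dividing by $e^{2s}$, the lower-order terms cancel: $u_t = 2u_{ss}$ (standard heat equation).
Data for $u$: $u(s,0) = e^{-2s}\theta(s,0) = 2 \sin(3 s) + \sin(5 s)$. The boundary conditions carry over: $u(0,t) = u(\pi,t) = 0$.
Separating variables: $u = \sum c_n e^{-2n^2t} \sin(ns)$. From $u(s,0) = 2 \sin(3 s) + \sin(5 s)$: $c_3=2, c_5=1$.
So $u(s,t) = 2 e^{-18 t} \sin(3 s) + e^{-50 t} \sin(5 s)$, and $\theta(s,t) = e^{2s}u(s,t)$.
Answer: $\theta(s, t) = 2 e^{2 s} e^{-18 t} \sin(3 s) + e^{2 s} e^{-50 t} \sin(5 s)$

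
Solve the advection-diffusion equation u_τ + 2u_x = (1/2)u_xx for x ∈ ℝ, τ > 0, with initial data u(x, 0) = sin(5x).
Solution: Change to a moving frame: let η = x - 2τ, σ = τ and write u(x,τ) = w(η,σ).
By the chain rule u_τ = w_σ - 2w_η, u_x = w_η, u_xx = w_ηη.
Then u_τ + 2u_x = w_σ: the advection term cancels and the PDE becomes the heat equation w_σ = (1/2)w_ηη on η ∈ ℝ.
Initial data: w(η,0) = u(η,0) = sin(5η).
On η ∈ ℝ each mode satisfies (sin(nη))″ = -n² sin(nη), so exp(-n²σ/2) sin(nη) solves the heat equation; by superposition w(η,σ) = Σ c_n exp(-n²σ/2) sin(nη).
Reading off the coefficients: c_5=1, so w(η,σ) = exp(-25σ/2)sin(5η).
Substituting back η = x - 2τ, σ = τ: u(x,τ) = w(x - 2τ, τ).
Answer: u(x, τ) = exp(-25τ/2)sin(5x - 10τ)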